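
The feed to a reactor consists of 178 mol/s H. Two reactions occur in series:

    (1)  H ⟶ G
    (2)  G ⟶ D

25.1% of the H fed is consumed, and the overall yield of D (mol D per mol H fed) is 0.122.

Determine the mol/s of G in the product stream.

Conversion of H: H consumed = 1ξ₁ = 0.251 × 178 → ξ₁ = 44.68 mol/s.
Yield of D: 1ξ₂ / 178 = 0.122 → ξ₂ = 21.72 mol/s.
Outlet amounts (n = n₀ + Σ ν·ξ):
  H: 178 − 1(44.68) = 133.3
  G: 0 + 1(44.68) − 1(21.72) = 22.96
  D: 0 + 1(21.72) = 21.72

23 mol/s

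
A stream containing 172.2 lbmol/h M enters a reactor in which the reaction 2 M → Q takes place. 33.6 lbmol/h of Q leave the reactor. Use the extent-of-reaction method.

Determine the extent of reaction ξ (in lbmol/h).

For Q: n = n₀ + 1ξ → 33.6 = 0 + 1ξ, giving ξ = 33.6 lbmol/h.
Outlet amounts (n = n₀ + ν ξ):
  M: 172.2 − 2(33.6) = 105
  Q: 0 + 1(33.6) = 33.6

ξ = 33.6 lbmol/h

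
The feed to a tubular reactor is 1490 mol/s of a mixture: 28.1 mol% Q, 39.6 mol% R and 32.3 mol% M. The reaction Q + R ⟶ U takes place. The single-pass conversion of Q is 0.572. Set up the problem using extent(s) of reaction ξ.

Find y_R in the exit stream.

Q reacted = 0.572 × 418.7 = 239.5 mol/s; ν_Q = −1, so ξ = 239.5/1 = 239.5 mol/s.
Outlet amounts (n = n₀ + ν ξ):
  Q: 418.7 − 1(239.5) = 179.2
  R: 590 − 1(239.5) = 350.5
  U: 0 + 1(239.5) = 239.5
  M: 481.3 (inert)
Total out = 1251 mol/s; y_R = 350.5 / 1251 = 0.2803.

0.28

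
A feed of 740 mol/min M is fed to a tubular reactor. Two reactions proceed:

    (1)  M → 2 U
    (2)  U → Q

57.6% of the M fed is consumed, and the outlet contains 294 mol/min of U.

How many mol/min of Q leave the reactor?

558 mol/min

Conversion of M: M consumed = 1ξ₁ = 0.576 × 740 → ξ₁ = 426.2 mol/min.
U balance: n_U = 0 + 2ξ₁ − 1ξ₂ = 294 → ξ₂ = (2·426.2 − 294)/1 = 558.5 mol/min.
Outlet amounts (n = n₀ + Σ ν·ξ):
  M: 740 − 1(426.2) = 313.8
  U: 0 + 2(426.2) − 1(558.5) = 294
  Q: 0 + 1(558.5) = 558.5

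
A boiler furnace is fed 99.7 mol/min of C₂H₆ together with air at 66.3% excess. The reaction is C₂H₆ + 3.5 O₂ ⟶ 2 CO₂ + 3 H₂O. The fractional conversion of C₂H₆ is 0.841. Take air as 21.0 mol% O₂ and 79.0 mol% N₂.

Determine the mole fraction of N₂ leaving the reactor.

0.751

Stoichiometric O₂ = 3.5 × 99.7 = 348.9 mol/min; O₂ fed = 348.9 × 1.663 = 580.3 mol/min.
N₂ fed = 580.3 × 79/21 = 2183 mol/min.
Fuel reacted = 0.841 × 99.7 → ξ = 83.85 mol/min.
Outlet (n = n₀ + ν ξ):
  C₂H₆: 99.7 − 1(83.85) = 15.85
  O₂: 580.3 − 3.5(83.85) = 286.8
  N₂: 2183 (inert)
  CO₂: 0 + 2(83.85) = 167.7
  H₂O: 0 + 3(83.85) = 251.5
Total out = 2905 mol/min; y_N₂ = 2183 / 2905 = 0.7515.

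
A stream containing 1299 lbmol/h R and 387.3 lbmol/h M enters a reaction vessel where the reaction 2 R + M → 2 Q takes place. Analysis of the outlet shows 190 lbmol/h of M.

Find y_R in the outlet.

For M: n = n₀ − 1ξ → 190 = 387.3 − 1ξ, giving ξ = 197.3 lbmol/h.
Outlet amounts (n = n₀ + ν ξ):
  R: 1299 − 2(197.3) = 904.4
  M: 387.3 − 1(197.3) = 190
  Q: 0 + 2(197.3) = 394.6
Total out = 1489 lbmol/h; y_R = 904.4 / 1489 = 0.6074.

0.607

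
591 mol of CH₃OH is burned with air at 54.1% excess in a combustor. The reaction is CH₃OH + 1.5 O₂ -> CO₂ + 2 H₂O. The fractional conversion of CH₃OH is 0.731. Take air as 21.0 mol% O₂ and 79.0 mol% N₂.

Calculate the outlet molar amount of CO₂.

Stoichiometric O₂ = 1.5 × 591 = 886.5 mol; O₂ fed = 886.5 × 1.541 = 1366 mol.
N₂ fed = 1366 × 79/21 = 5139 mol.
Fuel reacted = 0.731 × 591 → ξ = 432 mol.
Outlet (n = n₀ + ν ξ):
  CH₃OH: 591 − 1(432) = 159
  O₂: 1366 − 1.5(432) = 718.1
  N₂: 5139 (inert)
  CO₂: 0 + 1(432) = 432
  H₂O: 0 + 2(432) = 864

432 mol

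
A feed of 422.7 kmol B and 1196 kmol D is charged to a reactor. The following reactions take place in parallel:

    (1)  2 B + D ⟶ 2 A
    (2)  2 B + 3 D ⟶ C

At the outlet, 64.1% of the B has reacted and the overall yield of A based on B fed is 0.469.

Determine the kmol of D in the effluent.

988 kmol

Yield of A: 2ξ₁ / 422.7 = 0.469 → ξ₁ = 99.12 kmol.
Conversion of B: 2ξ₁ + 2ξ₂ = 0.641 × 422.7 = 271 → ξ₂ = 36.35 kmol.
Outlet amounts (n = n₀ + Σ ν·ξ):
  B: 422.7 − 2(99.12) − 2(36.35) = 151.7
  D: 1196 − 1(99.12) − 3(36.35) = 987.8
  A: 0 + 2(99.12) = 198.2
  C: 0 + 1(36.35) = 36.35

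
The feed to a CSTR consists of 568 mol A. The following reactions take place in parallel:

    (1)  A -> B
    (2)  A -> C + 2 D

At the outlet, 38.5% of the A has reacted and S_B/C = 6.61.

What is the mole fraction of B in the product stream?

0.304

Conversion of A: A consumed = 0.385 × 568 = 218.7 mol = 1ξ₁ + 1ξ₂.
Selectivity: 1ξ₁ / (1ξ₂) = 6.61 → ξ₁ = 6.61 ξ₂.
Substitute: (1·6.61 + 1) ξ₂ = 218.7 → ξ₂ = 28.74 mol, ξ₁ = 189.9 mol.
Outlet amounts (n = n₀ + Σ ν·ξ):
  A: 568 − 1(189.9) − 1(28.74) = 349.3
  B: 0 + 1(189.9) = 189.9
  C: 0 + 1(28.74) = 28.74
  D: 0 + 2(28.74) = 57.47
Total out = 625.5 mol; y_B = 189.9 / 625.5 = 0.3037.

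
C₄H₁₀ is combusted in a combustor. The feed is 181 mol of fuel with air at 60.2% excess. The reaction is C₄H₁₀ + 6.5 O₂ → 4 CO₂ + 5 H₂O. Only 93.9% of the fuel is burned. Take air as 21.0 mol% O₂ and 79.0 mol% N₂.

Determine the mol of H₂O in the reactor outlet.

Stoichiometric O₂ = 6.5 × 181 = 1176 mol; O₂ fed = 1176 × 1.602 = 1885 mol.
N₂ fed = 1885 × 79/21 = 7090 mol.
Fuel reacted = 0.939 × 181 → ξ = 170 mol.
Outlet (n = n₀ + ν ξ):
  C₄H₁₀: 181 − 1(170) = 11.04
  O₂: 1885 − 6.5(170) = 780
  N₂: 7090 (inert)
  CO₂: 0 + 4(170) = 679.8
  H₂O: 0 + 5(170) = 849.8

850 mol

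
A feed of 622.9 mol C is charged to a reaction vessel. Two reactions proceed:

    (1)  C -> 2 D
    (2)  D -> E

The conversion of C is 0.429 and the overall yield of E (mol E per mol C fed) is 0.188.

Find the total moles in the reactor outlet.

Conversion of C: C consumed = 1ξ₁ = 0.429 × 622.9 → ξ₁ = 267.2 mol.
Yield of E: 1ξ₂ / 622.9 = 0.188 → ξ₂ = 117.1 mol.
Outlet amounts (n = n₀ + Σ ν·ξ):
  C: 622.9 − 1(267.2) = 355.7
  D: 0 + 2(267.2) − 1(117.1) = 417.3
  E: 0 + 1(117.1) = 117.1
Total out = 355.7 + 417.3 + 117.1 = 890.1 mol.

890 mol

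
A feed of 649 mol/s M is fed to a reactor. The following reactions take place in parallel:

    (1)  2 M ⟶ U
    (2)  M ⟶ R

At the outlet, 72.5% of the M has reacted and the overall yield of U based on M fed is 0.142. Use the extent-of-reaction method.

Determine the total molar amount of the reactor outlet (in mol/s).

557 mol/s

Yield of U: 1ξ₁ / 649 = 0.142 → ξ₁ = 92.16 mol/s.
Conversion of M: 2ξ₁ + 1ξ₂ = 0.725 × 649 = 470.5 → ξ₂ = 286.2 mol/s.
Outlet amounts (n = n₀ + Σ ν·ξ):
  M: 649 − 2(92.16) − 1(286.2) = 178.5
  U: 0 + 1(92.16) = 92.16
  R: 0 + 1(286.2) = 286.2
Total out = 178.5 + 92.16 + 286.2 = 556.8 mol/s.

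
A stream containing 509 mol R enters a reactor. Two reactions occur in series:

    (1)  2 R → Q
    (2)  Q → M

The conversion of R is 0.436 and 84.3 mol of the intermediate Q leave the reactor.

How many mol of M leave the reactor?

Conversion of R: R consumed = 2ξ₁ = 0.436 × 509 → ξ₁ = 111 mol.
Q balance: n_Q = 0 + 1ξ₁ − 1ξ₂ = 84.3 → ξ₂ = (1·111 − 84.3)/1 = 26.66 mol.
Outlet amounts (n = n₀ + Σ ν·ξ):
  R: 509 − 2(111) = 287.1
  Q: 0 + 1(111) − 1(26.66) = 84.3
  M: 0 + 1(26.66) = 26.66

26.7 mol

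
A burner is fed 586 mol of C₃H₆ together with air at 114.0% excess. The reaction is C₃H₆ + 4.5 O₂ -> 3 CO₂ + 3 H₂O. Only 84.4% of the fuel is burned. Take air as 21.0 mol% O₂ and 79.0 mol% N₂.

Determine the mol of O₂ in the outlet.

3420 mol

Stoichiometric O₂ = 4.5 × 586 = 2637 mol; O₂ fed = 2637 × 2.140 = 5643 mol.
N₂ fed = 5643 × 79/21 = 21230 mol.
Fuel reacted = 0.844 × 586 → ξ = 494.6 mol.
Outlet (n = n₀ + ν ξ):
  C₃H₆: 586 − 1(494.6) = 91.42
  O₂: 5643 − 4.5(494.6) = 3418
  N₂: 21230 (inert)
  CO₂: 0 + 3(494.6) = 1484
  H₂O: 0 + 3(494.6) = 1484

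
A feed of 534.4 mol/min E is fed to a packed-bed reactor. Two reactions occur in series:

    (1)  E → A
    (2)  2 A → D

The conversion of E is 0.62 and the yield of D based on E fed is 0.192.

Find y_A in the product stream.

Conversion of E: E consumed = 1ξ₁ = 0.62 × 534.4 → ξ₁ = 331.3 mol/min.
Yield of D: 1ξ₂ / 534.4 = 0.192 → ξ₂ = 102.6 mol/min.
Outlet amounts (n = n₀ + Σ ν·ξ):
  E: 534.4 − 1(331.3) = 203.1
  A: 0 + 1(331.3) − 2(102.6) = 126.1
  D: 0 + 1(102.6) = 102.6
Total out = 431.8 mol/min; y_A = 126.1 / 431.8 = 0.2921.

0.292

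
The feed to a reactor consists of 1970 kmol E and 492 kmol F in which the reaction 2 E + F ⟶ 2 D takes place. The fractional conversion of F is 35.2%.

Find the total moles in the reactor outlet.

F reacted = 0.352 × 492 = 173.2 kmol; ν_F = −1, so ξ = 173.2/1 = 173.2 kmol.
Outlet amounts (n = n₀ + ν ξ):
  E: 1970 − 2(173.2) = 1624
  F: 492 − 1(173.2) = 318.8
  D: 0 + 2(173.2) = 346.4
Total out = 1624 + 318.8 + 346.4 = 2289 kmol.

2290 kmol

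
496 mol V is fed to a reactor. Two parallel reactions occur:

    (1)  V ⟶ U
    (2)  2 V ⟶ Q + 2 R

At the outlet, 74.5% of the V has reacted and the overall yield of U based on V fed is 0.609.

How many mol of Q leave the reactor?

33.7 mol

Yield of U: 1ξ₁ / 496 = 0.609 → ξ₁ = 302.1 mol.
Conversion of V: 1ξ₁ + 2ξ₂ = 0.745 × 496 = 369.5 → ξ₂ = 33.73 mol.
Outlet amounts (n = n₀ + Σ ν·ξ):
  V: 496 − 1(302.1) − 2(33.73) = 126.5
  U: 0 + 1(302.1) = 302.1
  Q: 0 + 1(33.73) = 33.73
  R: 0 + 2(33.73) = 67.46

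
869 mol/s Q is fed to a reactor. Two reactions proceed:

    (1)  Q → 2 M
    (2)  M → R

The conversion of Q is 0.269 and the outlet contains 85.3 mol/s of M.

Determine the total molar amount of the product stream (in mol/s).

Conversion of Q: Q consumed = 1ξ₁ = 0.269 × 869 → ξ₁ = 233.8 mol/s.
M balance: n_M = 0 + 2ξ₁ − 1ξ₂ = 85.3 → ξ₂ = (2·233.8 − 85.3)/1 = 382.2 mol/s.
Outlet amounts (n = n₀ + Σ ν·ξ):
  Q: 869 − 1(233.8) = 635.2
  M: 0 + 2(233.8) − 1(382.2) = 85.3
  R: 0 + 1(382.2) = 382.2
Total out = 635.2 + 85.3 + 382.2 = 1103 mol/s.

1100 mol/s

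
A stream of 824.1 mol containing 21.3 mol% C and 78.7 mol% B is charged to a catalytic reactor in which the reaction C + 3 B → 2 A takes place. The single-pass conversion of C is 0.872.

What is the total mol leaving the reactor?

518 mol

C reacted = 0.872 × 175.5 = 153.1 mol; ν_C = −1, so ξ = 153.1/1 = 153.1 mol.
Outlet amounts (n = n₀ + ν ξ):
  C: 175.5 − 1(153.1) = 22.47
  B: 648.6 − 3(153.1) = 189.4
  A: 0 + 2(153.1) = 306.1
Total out = 22.47 + 189.4 + 306.1 = 518 mol.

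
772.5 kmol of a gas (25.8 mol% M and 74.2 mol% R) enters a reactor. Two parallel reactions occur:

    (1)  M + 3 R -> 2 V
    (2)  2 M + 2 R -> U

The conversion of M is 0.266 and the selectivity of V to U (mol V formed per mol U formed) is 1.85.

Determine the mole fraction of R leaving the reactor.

0.711

Conversion of M: M consumed = 0.266 × 199.3 = 53.02 kmol = 1ξ₁ + 2ξ₂.
Selectivity: 2ξ₁ / (1ξ₂) = 1.85 → ξ₁ = 0.925 ξ₂.
Substitute: (1·0.925 + 2) ξ₂ = 53.02 → ξ₂ = 18.12 kmol, ξ₁ = 16.77 kmol.
Outlet amounts (n = n₀ + Σ ν·ξ):
  M: 199.3 − 1(16.77) − 2(18.12) = 146.3
  R: 573.2 − 3(16.77) − 2(18.12) = 486.6
  V: 0 + 2(16.77) = 33.53
  U: 0 + 1(18.12) = 18.12
Total out = 684.6 kmol; y_R = 486.6 / 684.6 = 0.7109.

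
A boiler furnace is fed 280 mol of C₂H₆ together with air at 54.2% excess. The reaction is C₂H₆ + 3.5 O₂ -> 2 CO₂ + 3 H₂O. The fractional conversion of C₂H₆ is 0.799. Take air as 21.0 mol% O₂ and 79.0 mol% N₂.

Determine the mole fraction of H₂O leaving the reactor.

0.0885

Stoichiometric O₂ = 3.5 × 280 = 980 mol; O₂ fed = 980 × 1.542 = 1511 mol.
N₂ fed = 1511 × 79/21 = 5685 mol.
Fuel reacted = 0.799 × 280 → ξ = 223.7 mol.
Outlet (n = n₀ + ν ξ):
  C₂H₆: 280 − 1(223.7) = 56.28
  O₂: 1511 − 3.5(223.7) = 728.1
  N₂: 5685 (inert)
  CO₂: 0 + 2(223.7) = 447.4
  H₂O: 0 + 3(223.7) = 671.2
Total out = 7588 mol; y_H₂O = 671.2 / 7588 = 0.08845.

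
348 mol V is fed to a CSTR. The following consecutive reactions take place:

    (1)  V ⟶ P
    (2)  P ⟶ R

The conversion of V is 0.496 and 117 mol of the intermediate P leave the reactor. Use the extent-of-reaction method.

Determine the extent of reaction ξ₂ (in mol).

ξ₂ = 55.6 mol

Conversion of V: V consumed = 1ξ₁ = 0.496 × 348 → ξ₁ = 172.6 mol.
P balance: n_P = 0 + 1ξ₁ − 1ξ₂ = 117 → ξ₂ = (1·172.6 − 117)/1 = 55.61 mol.
Outlet amounts (n = n₀ + Σ ν·ξ):
  V: 348 − 1(172.6) = 175.4
  P: 0 + 1(172.6) − 1(55.61) = 117
  R: 0 + 1(55.61) = 55.61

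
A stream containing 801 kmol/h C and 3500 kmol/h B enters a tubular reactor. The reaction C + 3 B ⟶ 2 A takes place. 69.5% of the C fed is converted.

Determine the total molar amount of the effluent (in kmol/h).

C reacted = 0.695 × 801 = 556.7 kmol/h; ν_C = −1, so ξ = 556.7/1 = 556.7 kmol/h.
Outlet amounts (n = n₀ + ν ξ):
  C: 801 − 1(556.7) = 244.3
  B: 3500 − 3(556.7) = 1830
  A: 0 + 2(556.7) = 1113
Total out = 244.3 + 1830 + 1113 = 3188 kmol/h.

3190 kmol/h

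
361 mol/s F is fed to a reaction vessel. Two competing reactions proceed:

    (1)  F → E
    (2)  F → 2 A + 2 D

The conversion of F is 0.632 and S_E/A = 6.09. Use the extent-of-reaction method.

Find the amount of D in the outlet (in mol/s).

34.6 mol/s

Conversion of F: F consumed = 0.632 × 361 = 228.2 mol/s = 1ξ₁ + 1ξ₂.
Selectivity: 1ξ₁ / (2ξ₂) = 6.09 → ξ₁ = 12.18 ξ₂.
Substitute: (1·12.18 + 1) ξ₂ = 228.2 → ξ₂ = 17.31 mol/s, ξ₁ = 210.8 mol/s.
Outlet amounts (n = n₀ + Σ ν·ξ):
  F: 361 − 1(210.8) − 1(17.31) = 132.8
  E: 0 + 1(210.8) = 210.8
  A: 0 + 2(17.31) = 34.62
  D: 0 + 2(17.31) = 34.62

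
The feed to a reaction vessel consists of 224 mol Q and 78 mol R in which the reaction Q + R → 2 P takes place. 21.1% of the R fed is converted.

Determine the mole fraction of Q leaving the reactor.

R reacted = 0.211 × 78 = 16.46 mol; ν_R = −1, so ξ = 16.46/1 = 16.46 mol.
Outlet amounts (n = n₀ + ν ξ):
  Q: 224 − 1(16.46) = 207.5
  R: 78 − 1(16.46) = 61.54
  P: 0 + 2(16.46) = 32.92
Total out = 302 mol; y_Q = 207.5 / 302 = 0.6872.

0.687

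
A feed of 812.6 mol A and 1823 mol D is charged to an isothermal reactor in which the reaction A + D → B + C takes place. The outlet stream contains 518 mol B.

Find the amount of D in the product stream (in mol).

1300 mol

For B: n = n₀ + 1ξ → 518 = 0 + 1ξ, giving ξ = 518 mol.
Outlet amounts (n = n₀ + ν ξ):
  A: 812.6 − 1(518) = 294.6
  D: 1823 − 1(518) = 1305
  B: 0 + 1(518) = 518
  C: 0 + 1(518) = 518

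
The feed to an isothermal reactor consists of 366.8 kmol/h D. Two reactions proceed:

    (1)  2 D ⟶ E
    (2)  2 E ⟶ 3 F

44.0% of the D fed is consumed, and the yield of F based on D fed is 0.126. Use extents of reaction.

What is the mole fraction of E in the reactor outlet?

Conversion of D: D consumed = 2ξ₁ = 0.44 × 366.8 → ξ₁ = 80.7 kmol/h.
Yield of F: 3ξ₂ / 366.8 = 0.126 → ξ₂ = 15.41 kmol/h.
Outlet amounts (n = n₀ + Σ ν·ξ):
  D: 366.8 − 2(80.7) = 205.4
  E: 0 + 1(80.7) − 2(15.41) = 49.88
  F: 0 + 3(15.41) = 46.22
Total out = 301.5 kmol/h; y_E = 49.88 / 301.5 = 0.1655.

0.165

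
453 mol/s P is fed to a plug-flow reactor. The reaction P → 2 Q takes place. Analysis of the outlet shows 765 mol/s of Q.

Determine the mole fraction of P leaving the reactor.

For Q: n = n₀ + 2ξ → 765 = 0 + 2ξ, giving ξ = 382.5 mol/s.
Outlet amounts (n = n₀ + ν ξ):
  P: 453 − 1(382.5) = 70.5
  Q: 0 + 2(382.5) = 765
Total out = 835.5 mol/s; y_P = 70.5 / 835.5 = 0.08438.

0.0844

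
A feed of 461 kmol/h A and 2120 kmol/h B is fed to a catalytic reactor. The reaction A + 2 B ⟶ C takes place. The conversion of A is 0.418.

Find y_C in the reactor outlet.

A reacted = 0.418 × 461 = 192.7 kmol/h; ν_A = −1, so ξ = 192.7/1 = 192.7 kmol/h.
Outlet amounts (n = n₀ + ν ξ):
  A: 461 − 1(192.7) = 268.3
  B: 2120 − 2(192.7) = 1735
  C: 0 + 1(192.7) = 192.7
Total out = 2196 kmol/h; y_C = 192.7 / 2196 = 0.08777.

0.0878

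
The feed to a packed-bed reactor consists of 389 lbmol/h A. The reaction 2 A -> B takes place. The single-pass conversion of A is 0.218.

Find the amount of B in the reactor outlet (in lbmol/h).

42.4 lbmol/h

A reacted = 0.218 × 389 = 84.8 lbmol/h; ν_A = −2, so ξ = 84.8/2 = 42.4 lbmol/h.
Outlet amounts (n = n₀ + ν ξ):
  A: 389 − 2(42.4) = 304.2
  B: 0 + 1(42.4) = 42.4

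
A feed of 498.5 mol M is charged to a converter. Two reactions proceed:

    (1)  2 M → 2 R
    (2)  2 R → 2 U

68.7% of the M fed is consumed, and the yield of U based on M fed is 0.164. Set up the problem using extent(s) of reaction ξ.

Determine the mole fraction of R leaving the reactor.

Conversion of M: M consumed = 2ξ₁ = 0.687 × 498.5 → ξ₁ = 171.2 mol.
Yield of U: 2ξ₂ / 498.5 = 0.164 → ξ₂ = 40.88 mol.
Outlet amounts (n = n₀ + Σ ν·ξ):
  M: 498.5 − 2(171.2) = 156
  R: 0 + 2(171.2) − 2(40.88) = 260.7
  U: 0 + 2(40.88) = 81.75
Total out = 498.5 mol; y_R = 260.7 / 498.5 = 0.523.

0.523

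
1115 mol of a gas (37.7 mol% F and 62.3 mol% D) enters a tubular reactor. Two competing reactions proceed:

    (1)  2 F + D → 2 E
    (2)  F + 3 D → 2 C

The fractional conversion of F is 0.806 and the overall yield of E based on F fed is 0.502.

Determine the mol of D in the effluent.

206 mol

Yield of E: 2ξ₁ / 420.4 = 0.502 → ξ₁ = 105.5 mol.
Conversion of F: 2ξ₁ + 1ξ₂ = 0.806 × 420.4 = 338.8 → ξ₂ = 127.8 mol.
Outlet amounts (n = n₀ + Σ ν·ξ):
  F: 420.4 − 2(105.5) − 1(127.8) = 81.55
  D: 694.6 − 1(105.5) − 3(127.8) = 205.8
  E: 0 + 2(105.5) = 211
  C: 0 + 2(127.8) = 255.6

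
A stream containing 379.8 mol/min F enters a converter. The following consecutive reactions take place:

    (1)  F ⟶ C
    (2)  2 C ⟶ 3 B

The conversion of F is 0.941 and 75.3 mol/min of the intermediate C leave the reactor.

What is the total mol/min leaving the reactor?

Conversion of F: F consumed = 1ξ₁ = 0.941 × 379.8 → ξ₁ = 357.4 mol/min.
C balance: n_C = 0 + 1ξ₁ − 2ξ₂ = 75.3 → ξ₂ = (1·357.4 − 75.3)/2 = 141 mol/min.
Outlet amounts (n = n₀ + Σ ν·ξ):
  F: 379.8 − 1(357.4) = 22.41
  C: 0 + 1(357.4) − 2(141) = 75.3
  B: 0 + 3(141) = 423.1
Total out = 22.41 + 75.3 + 423.1 = 520.8 mol/min.

521 mol/min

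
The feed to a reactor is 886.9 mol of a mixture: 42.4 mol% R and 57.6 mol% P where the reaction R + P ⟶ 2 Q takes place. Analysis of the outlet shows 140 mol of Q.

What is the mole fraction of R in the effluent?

0.345

For Q: n = n₀ + 2ξ → 140 = 0 + 2ξ, giving ξ = 70 mol.
Outlet amounts (n = n₀ + ν ξ):
  R: 376 − 1(70) = 306
  P: 510.9 − 1(70) = 440.9
  Q: 0 + 2(70) = 140
Total out = 886.9 mol; y_R = 306 / 886.9 = 0.3451.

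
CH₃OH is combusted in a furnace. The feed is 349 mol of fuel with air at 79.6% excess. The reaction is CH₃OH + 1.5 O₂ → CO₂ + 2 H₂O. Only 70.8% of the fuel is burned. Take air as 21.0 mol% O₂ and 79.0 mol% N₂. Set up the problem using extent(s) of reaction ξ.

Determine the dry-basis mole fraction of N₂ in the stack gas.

0.794

Stoichiometric O₂ = 1.5 × 349 = 523.5 mol; O₂ fed = 523.5 × 1.796 = 940.2 mol.
N₂ fed = 940.2 × 79/21 = 3537 mol.
Fuel reacted = 0.708 × 349 → ξ = 247.1 mol.
Outlet (n = n₀ + ν ξ):
  CH₃OH: 349 − 1(247.1) = 101.9
  O₂: 940.2 − 1.5(247.1) = 569.6
  N₂: 3537 (inert)
  CO₂: 0 + 1(247.1) = 247.1
  H₂O: 0 + 2(247.1) = 494.2
Dry total = 4456 mol; y_N₂ (dry) = 3537 / 4456 = 0.7938.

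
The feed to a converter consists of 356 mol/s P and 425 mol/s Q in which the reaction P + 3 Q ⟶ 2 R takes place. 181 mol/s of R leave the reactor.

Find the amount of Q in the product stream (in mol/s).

154 mol/s

For R: n = n₀ + 2ξ → 181 = 0 + 2ξ, giving ξ = 90.5 mol/s.
Outlet amounts (n = n₀ + ν ξ):
  P: 356 − 1(90.5) = 265.5
  Q: 425 − 3(90.5) = 153.5
  R: 0 + 2(90.5) = 181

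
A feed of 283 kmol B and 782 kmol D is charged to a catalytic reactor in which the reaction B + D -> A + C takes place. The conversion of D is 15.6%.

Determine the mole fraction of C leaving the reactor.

D reacted = 0.156 × 782 = 122 kmol; ν_D = −1, so ξ = 122/1 = 122 kmol.
Outlet amounts (n = n₀ + ν ξ):
  B: 283 − 1(122) = 161
  D: 782 − 1(122) = 660
  A: 0 + 1(122) = 122
  C: 0 + 1(122) = 122
Total out = 1065 kmol; y_C = 122 / 1065 = 0.1145.

0.115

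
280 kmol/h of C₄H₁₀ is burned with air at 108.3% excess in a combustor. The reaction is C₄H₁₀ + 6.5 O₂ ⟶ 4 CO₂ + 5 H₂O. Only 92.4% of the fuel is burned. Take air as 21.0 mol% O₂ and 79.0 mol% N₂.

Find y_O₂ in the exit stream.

Stoichiometric O₂ = 6.5 × 280 = 1820 kmol/h; O₂ fed = 1820 × 2.083 = 3791 kmol/h.
N₂ fed = 3791 × 79/21 = 14260 kmol/h.
Fuel reacted = 0.924 × 280 → ξ = 258.7 kmol/h.
Outlet (n = n₀ + ν ξ):
  C₄H₁₀: 280 − 1(258.7) = 21.28
  O₂: 3791 − 6.5(258.7) = 2109
  N₂: 14260 (inert)
  CO₂: 0 + 4(258.7) = 1035
  H₂O: 0 + 5(258.7) = 1294
Total out = 18720 kmol/h; y_O₂ = 2109 / 18720 = 0.1127.

0.113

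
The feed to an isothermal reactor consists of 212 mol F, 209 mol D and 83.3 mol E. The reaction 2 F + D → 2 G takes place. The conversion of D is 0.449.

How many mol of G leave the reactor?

D reacted = 0.449 × 209 = 93.84 mol; ν_D = −1, so ξ = 93.84/1 = 93.84 mol.
Outlet amounts (n = n₀ + ν ξ):
  F: 212 − 2(93.84) = 24.32
  D: 209 − 1(93.84) = 115.2
  G: 0 + 2(93.84) = 187.7
  E: 83.3 (inert)

188 mol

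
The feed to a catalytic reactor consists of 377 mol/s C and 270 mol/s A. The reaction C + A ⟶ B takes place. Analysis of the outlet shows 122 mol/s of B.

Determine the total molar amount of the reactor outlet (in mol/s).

525 mol/s

For B: n = n₀ + 1ξ → 122 = 0 + 1ξ, giving ξ = 122 mol/s.
Outlet amounts (n = n₀ + ν ξ):
  C: 377 − 1(122) = 255
  A: 270 − 1(122) = 148
  B: 0 + 1(122) = 122
Total out = 255 + 148 + 122 = 525 mol/s.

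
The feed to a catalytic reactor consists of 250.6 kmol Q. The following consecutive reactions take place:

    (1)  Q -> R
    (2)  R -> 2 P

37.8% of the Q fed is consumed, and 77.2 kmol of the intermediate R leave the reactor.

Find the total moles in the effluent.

Conversion of Q: Q consumed = 1ξ₁ = 0.378 × 250.6 → ξ₁ = 94.73 kmol.
R balance: n_R = 0 + 1ξ₁ − 1ξ₂ = 77.2 → ξ₂ = (1·94.73 − 77.2)/1 = 17.53 kmol.
Outlet amounts (n = n₀ + Σ ν·ξ):
  Q: 250.6 − 1(94.73) = 155.9
  R: 0 + 1(94.73) − 1(17.53) = 77.2
  P: 0 + 2(17.53) = 35.05
Total out = 155.9 + 77.2 + 35.05 = 268.1 kmol.

268 kmol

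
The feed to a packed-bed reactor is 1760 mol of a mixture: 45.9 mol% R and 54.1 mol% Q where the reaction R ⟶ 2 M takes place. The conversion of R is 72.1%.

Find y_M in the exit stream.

R reacted = 0.721 × 807.8 = 582.5 mol; ν_R = −1, so ξ = 582.5/1 = 582.5 mol.
Outlet amounts (n = n₀ + ν ξ):
  R: 807.8 − 1(582.5) = 225.4
  M: 0 + 2(582.5) = 1165
  Q: 952.2 (inert)
Total out = 2342 mol; y_M = 1165 / 2342 = 0.4973.

0.497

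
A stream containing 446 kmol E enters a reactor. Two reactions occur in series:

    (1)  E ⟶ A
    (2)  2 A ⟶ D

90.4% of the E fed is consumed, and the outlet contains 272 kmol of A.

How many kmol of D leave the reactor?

65.6 kmol

Conversion of E: E consumed = 1ξ₁ = 0.904 × 446 → ξ₁ = 403.2 kmol.
A balance: n_A = 0 + 1ξ₁ − 2ξ₂ = 272 → ξ₂ = (1·403.2 − 272)/2 = 65.59 kmol.
Outlet amounts (n = n₀ + Σ ν·ξ):
  E: 446 − 1(403.2) = 42.82
  A: 0 + 1(403.2) − 2(65.59) = 272
  D: 0 + 1(65.59) = 65.59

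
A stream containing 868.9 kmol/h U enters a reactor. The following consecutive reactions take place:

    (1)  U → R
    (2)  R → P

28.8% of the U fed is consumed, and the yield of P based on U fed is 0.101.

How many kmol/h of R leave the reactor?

162 kmol/h

Conversion of U: U consumed = 1ξ₁ = 0.288 × 868.9 → ξ₁ = 250.2 kmol/h.
Yield of P: 1ξ₂ / 868.9 = 0.101 → ξ₂ = 87.76 kmol/h.
Outlet amounts (n = n₀ + Σ ν·ξ):
  U: 868.9 − 1(250.2) = 618.7
  R: 0 + 1(250.2) − 1(87.76) = 162.5
  P: 0 + 1(87.76) = 87.76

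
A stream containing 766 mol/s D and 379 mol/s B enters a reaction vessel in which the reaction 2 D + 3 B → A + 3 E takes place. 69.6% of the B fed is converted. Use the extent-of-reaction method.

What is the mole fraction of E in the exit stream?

B reacted = 0.696 × 379 = 263.8 mol/s; ν_B = −3, so ξ = 263.8/3 = 87.93 mol/s.
Outlet amounts (n = n₀ + ν ξ):
  D: 766 − 2(87.93) = 590.1
  B: 379 − 3(87.93) = 115.2
  A: 0 + 1(87.93) = 87.93
  E: 0 + 3(87.93) = 263.8
Total out = 1057 mol/s; y_E = 263.8 / 1057 = 0.2495.

0.25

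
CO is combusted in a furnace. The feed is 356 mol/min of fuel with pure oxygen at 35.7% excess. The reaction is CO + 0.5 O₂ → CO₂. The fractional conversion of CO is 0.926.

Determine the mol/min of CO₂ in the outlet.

Stoichiometric O₂ = 0.5 × 356 = 178 mol/min; O₂ fed = 178 × 1.357 = 241.5 mol/min.
Fuel reacted = 0.926 × 356 → ξ = 329.7 mol/min.
Outlet (n = n₀ + ν ξ):
  CO: 356 − 1(329.7) = 26.34
  O₂: 241.5 − 0.5(329.7) = 76.72
  CO₂: 0 + 1(329.7) = 329.7

330 mol/min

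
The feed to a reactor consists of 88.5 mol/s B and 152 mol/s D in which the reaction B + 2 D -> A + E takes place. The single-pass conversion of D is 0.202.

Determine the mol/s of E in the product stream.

15.4 mol/s

D reacted = 0.202 × 152 = 30.7 mol/s; ν_D = −2, so ξ = 30.7/2 = 15.35 mol/s.
Outlet amounts (n = n₀ + ν ξ):
  B: 88.5 − 1(15.35) = 73.15
  D: 152 − 2(15.35) = 121.3
  A: 0 + 1(15.35) = 15.35
  E: 0 + 1(15.35) = 15.35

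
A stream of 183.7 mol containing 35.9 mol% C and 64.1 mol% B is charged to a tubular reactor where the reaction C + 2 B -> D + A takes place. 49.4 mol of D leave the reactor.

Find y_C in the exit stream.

0.123

For D: n = n₀ + 1ξ → 49.4 = 0 + 1ξ, giving ξ = 49.4 mol.
Outlet amounts (n = n₀ + ν ξ):
  C: 65.95 − 1(49.4) = 16.55
  B: 117.8 − 2(49.4) = 18.95
  D: 0 + 1(49.4) = 49.4
  A: 0 + 1(49.4) = 49.4
Total out = 134.3 mol; y_C = 16.55 / 134.3 = 0.1232.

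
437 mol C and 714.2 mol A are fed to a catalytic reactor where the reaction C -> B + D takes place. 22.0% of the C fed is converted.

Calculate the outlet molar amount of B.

96.1 mol

C reacted = 0.22 × 437 = 96.14 mol; ν_C = −1, so ξ = 96.14/1 = 96.14 mol.
Outlet amounts (n = n₀ + ν ξ):
  C: 437 − 1(96.14) = 340.9
  B: 0 + 1(96.14) = 96.14
  D: 0 + 1(96.14) = 96.14
  A: 714.2 (inert)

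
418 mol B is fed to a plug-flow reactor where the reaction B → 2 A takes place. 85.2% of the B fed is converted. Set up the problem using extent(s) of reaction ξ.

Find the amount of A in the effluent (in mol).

712 mol

B reacted = 0.852 × 418 = 356.1 mol; ν_B = −1, so ξ = 356.1/1 = 356.1 mol.
Outlet amounts (n = n₀ + ν ξ):
  B: 418 − 1(356.1) = 61.86
  A: 0 + 2(356.1) = 712.3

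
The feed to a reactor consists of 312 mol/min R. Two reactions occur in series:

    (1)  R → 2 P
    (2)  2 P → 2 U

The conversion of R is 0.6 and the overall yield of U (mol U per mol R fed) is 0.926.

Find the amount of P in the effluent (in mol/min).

85.5 mol/min

Conversion of R: R consumed = 1ξ₁ = 0.6 × 312 → ξ₁ = 187.2 mol/min.
Yield of U: 2ξ₂ / 312 = 0.926 → ξ₂ = 144.5 mol/min.
Outlet amounts (n = n₀ + Σ ν·ξ):
  R: 312 − 1(187.2) = 124.8
  P: 0 + 2(187.2) − 2(144.5) = 85.49
  U: 0 + 2(144.5) = 288.9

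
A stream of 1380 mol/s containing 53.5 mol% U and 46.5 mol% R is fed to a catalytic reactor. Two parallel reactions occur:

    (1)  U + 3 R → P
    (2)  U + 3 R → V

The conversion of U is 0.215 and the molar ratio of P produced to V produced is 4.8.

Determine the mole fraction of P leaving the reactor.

0.145

Conversion of U: U consumed = 0.215 × 738.3 = 158.7 mol/s = 1ξ₁ + 1ξ₂.
Selectivity: 1ξ₁ / (1ξ₂) = 4.8 → ξ₁ = 4.8 ξ₂.
Substitute: (1·4.8 + 1) ξ₂ = 158.7 → ξ₂ = 27.37 mol/s, ξ₁ = 131.4 mol/s.
Outlet amounts (n = n₀ + Σ ν·ξ):
  U: 738.3 − 1(131.4) − 1(27.37) = 579.6
  R: 641.7 − 3(131.4) − 3(27.37) = 165.5
  P: 0 + 1(131.4) = 131.4
  V: 0 + 1(27.37) = 27.37
Total out = 903.8 mol/s; y_P = 131.4 / 903.8 = 0.1453.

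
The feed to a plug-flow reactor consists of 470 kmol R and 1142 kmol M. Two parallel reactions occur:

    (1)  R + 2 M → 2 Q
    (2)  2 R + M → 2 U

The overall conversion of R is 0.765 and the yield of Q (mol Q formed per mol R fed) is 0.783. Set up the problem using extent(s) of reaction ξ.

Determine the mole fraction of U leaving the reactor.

Yield of Q: 2ξ₁ / 470 = 0.783 → ξ₁ = 184 kmol.
Conversion of R: 1ξ₁ + 2ξ₂ = 0.765 × 470 = 359.6 → ξ₂ = 87.77 kmol.
Outlet amounts (n = n₀ + Σ ν·ξ):
  R: 470 − 1(184) − 2(87.77) = 110.4
  M: 1142 − 2(184) − 1(87.77) = 686.2
  Q: 0 + 2(184) = 368
  U: 0 + 2(87.77) = 175.5
Total out = 1340 kmol; y_U = 175.5 / 1340 = 0.131.

0.131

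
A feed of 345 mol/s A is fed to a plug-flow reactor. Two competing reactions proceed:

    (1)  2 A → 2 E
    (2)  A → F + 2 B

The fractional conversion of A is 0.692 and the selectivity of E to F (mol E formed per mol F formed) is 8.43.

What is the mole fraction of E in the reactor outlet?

Conversion of A: A consumed = 0.692 × 345 = 238.7 mol/s = 2ξ₁ + 1ξ₂.
Selectivity: 2ξ₁ / (1ξ₂) = 8.43 → ξ₁ = 4.215 ξ₂.
Substitute: (2·4.215 + 1) ξ₂ = 238.7 → ξ₂ = 25.32 mol/s, ξ₁ = 106.7 mol/s.
Outlet amounts (n = n₀ + Σ ν·ξ):
  A: 345 − 2(106.7) − 1(25.32) = 106.3
  E: 0 + 2(106.7) = 213.4
  F: 0 + 1(25.32) = 25.32
  B: 0 + 2(25.32) = 50.63
Total out = 395.6 mol/s; y_E = 213.4 / 395.6 = 0.5394.

0.539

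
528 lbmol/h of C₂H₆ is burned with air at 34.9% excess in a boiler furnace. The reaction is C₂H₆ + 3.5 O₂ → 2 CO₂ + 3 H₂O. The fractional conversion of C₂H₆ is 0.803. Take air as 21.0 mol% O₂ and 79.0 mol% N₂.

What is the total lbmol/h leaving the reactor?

12600 lbmol/h

Stoichiometric O₂ = 3.5 × 528 = 1848 lbmol/h; O₂ fed = 1848 × 1.349 = 2493 lbmol/h.
N₂ fed = 2493 × 79/21 = 9378 lbmol/h.
Fuel reacted = 0.803 × 528 → ξ = 424 lbmol/h.
Outlet (n = n₀ + ν ξ):
  C₂H₆: 528 − 1(424) = 104
  O₂: 2493 − 3.5(424) = 1009
  N₂: 9378 (inert)
  CO₂: 0 + 2(424) = 848
  H₂O: 0 + 3(424) = 1272
Total out = 104 + 1009 + 9378 + 848 + 1272 = 12610 lbmol/h.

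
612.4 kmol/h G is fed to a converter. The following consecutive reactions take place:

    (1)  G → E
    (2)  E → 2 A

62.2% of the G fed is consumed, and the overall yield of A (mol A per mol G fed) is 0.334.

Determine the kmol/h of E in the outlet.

Conversion of G: G consumed = 1ξ₁ = 0.622 × 612.4 → ξ₁ = 380.9 kmol/h.
Yield of A: 2ξ₂ / 612.4 = 0.334 → ξ₂ = 102.3 kmol/h.
Outlet amounts (n = n₀ + Σ ν·ξ):
  G: 612.4 − 1(380.9) = 231.5
  E: 0 + 1(380.9) − 1(102.3) = 278.6
  A: 0 + 2(102.3) = 204.5

279 kmol/h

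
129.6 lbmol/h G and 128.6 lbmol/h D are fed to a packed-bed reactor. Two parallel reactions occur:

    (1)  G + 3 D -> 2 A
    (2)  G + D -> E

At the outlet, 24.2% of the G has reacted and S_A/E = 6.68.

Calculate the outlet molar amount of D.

49 lbmol/h

Conversion of G: G consumed = 0.242 × 129.6 = 31.36 lbmol/h = 1ξ₁ + 1ξ₂.
Selectivity: 2ξ₁ / (1ξ₂) = 6.68 → ξ₁ = 3.34 ξ₂.
Substitute: (1·3.34 + 1) ξ₂ = 31.36 → ξ₂ = 7.227 lbmol/h, ξ₁ = 24.14 lbmol/h.
Outlet amounts (n = n₀ + Σ ν·ξ):
  G: 129.6 − 1(24.14) − 1(7.227) = 98.24
  D: 128.6 − 3(24.14) − 1(7.227) = 48.96
  A: 0 + 2(24.14) = 48.27
  E: 0 + 1(7.227) = 7.227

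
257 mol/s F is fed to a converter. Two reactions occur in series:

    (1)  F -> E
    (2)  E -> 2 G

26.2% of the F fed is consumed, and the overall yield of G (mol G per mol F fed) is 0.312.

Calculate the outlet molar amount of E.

27.2 mol/s

Conversion of F: F consumed = 1ξ₁ = 0.262 × 257 → ξ₁ = 67.33 mol/s.
Yield of G: 2ξ₂ / 257 = 0.312 → ξ₂ = 40.09 mol/s.
Outlet amounts (n = n₀ + Σ ν·ξ):
  F: 257 − 1(67.33) = 189.7
  E: 0 + 1(67.33) − 1(40.09) = 27.24
  G: 0 + 2(40.09) = 80.18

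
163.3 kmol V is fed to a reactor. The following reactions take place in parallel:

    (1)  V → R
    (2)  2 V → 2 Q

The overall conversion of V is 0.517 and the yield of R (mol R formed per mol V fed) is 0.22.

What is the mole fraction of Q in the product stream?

0.297

Yield of R: 1ξ₁ / 163.3 = 0.22 → ξ₁ = 35.93 kmol.
Conversion of V: 1ξ₁ + 2ξ₂ = 0.517 × 163.3 = 84.43 → ξ₂ = 24.25 kmol.
Outlet amounts (n = n₀ + Σ ν·ξ):
  V: 163.3 − 1(35.93) − 2(24.25) = 78.87
  R: 0 + 1(35.93) = 35.93
  Q: 0 + 2(24.25) = 48.5
Total out = 163.3 kmol; y_Q = 48.5 / 163.3 = 0.297.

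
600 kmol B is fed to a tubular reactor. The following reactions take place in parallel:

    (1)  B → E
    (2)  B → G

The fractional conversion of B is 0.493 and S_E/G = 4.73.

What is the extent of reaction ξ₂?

ξ₂ = 51.6 kmol

Conversion of B: B consumed = 0.493 × 600 = 295.8 kmol = 1ξ₁ + 1ξ₂.
Selectivity: 1ξ₁ / (1ξ₂) = 4.73 → ξ₁ = 4.73 ξ₂.
Substitute: (1·4.73 + 1) ξ₂ = 295.8 → ξ₂ = 51.62 kmol, ξ₁ = 244.2 kmol.
Outlet amounts (n = n₀ + Σ ν·ξ):
  B: 600 − 1(244.2) − 1(51.62) = 304.2
  E: 0 + 1(244.2) = 244.2
  G: 0 + 1(51.62) = 51.62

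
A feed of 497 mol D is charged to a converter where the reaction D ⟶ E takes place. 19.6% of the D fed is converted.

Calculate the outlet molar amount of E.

D reacted = 0.196 × 497 = 97.41 mol; ν_D = −1, so ξ = 97.41/1 = 97.41 mol.
Outlet amounts (n = n₀ + ν ξ):
  D: 497 − 1(97.41) = 399.6
  E: 0 + 1(97.41) = 97.41

97.4 mol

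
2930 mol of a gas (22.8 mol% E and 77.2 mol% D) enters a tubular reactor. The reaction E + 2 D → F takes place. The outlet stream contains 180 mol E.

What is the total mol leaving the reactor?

For E: n = n₀ − 1ξ → 180 = 668 − 1ξ, giving ξ = 488 mol.
Outlet amounts (n = n₀ + ν ξ):
  E: 668 − 1(488) = 180
  D: 2262 − 2(488) = 1286
  F: 0 + 1(488) = 488
Total out = 180 + 1286 + 488 = 1954 mol.

1950 mol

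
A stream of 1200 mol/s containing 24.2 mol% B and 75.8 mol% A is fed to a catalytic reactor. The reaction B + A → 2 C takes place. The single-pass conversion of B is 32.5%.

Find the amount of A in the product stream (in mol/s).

815 mol/s

B reacted = 0.325 × 290.4 = 94.38 mol/s; ν_B = −1, so ξ = 94.38/1 = 94.38 mol/s.
Outlet amounts (n = n₀ + ν ξ):
  B: 290.4 − 1(94.38) = 196
  A: 909.6 − 1(94.38) = 815.2
  C: 0 + 2(94.38) = 188.8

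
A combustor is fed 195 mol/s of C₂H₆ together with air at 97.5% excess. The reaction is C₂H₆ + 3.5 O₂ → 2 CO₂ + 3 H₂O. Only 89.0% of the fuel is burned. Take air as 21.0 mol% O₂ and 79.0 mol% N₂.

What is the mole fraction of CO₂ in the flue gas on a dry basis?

Stoichiometric O₂ = 3.5 × 195 = 682.5 mol/s; O₂ fed = 682.5 × 1.975 = 1348 mol/s.
N₂ fed = 1348 × 79/21 = 5071 mol/s.
Fuel reacted = 0.89 × 195 → ξ = 173.6 mol/s.
Outlet (n = n₀ + ν ξ):
  C₂H₆: 195 − 1(173.6) = 21.45
  O₂: 1348 − 3.5(173.6) = 740.5
  N₂: 5071 (inert)
  CO₂: 0 + 2(173.6) = 347.1
  H₂O: 0 + 3(173.6) = 520.7
Dry total = 6180 mol/s; y_CO₂ (dry) = 347.1 / 6180 = 0.05617.

0.0562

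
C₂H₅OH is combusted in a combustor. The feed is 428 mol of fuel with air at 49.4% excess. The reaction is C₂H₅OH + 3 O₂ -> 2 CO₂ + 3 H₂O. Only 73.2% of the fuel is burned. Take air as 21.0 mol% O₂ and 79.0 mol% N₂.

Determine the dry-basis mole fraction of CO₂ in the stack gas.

Stoichiometric O₂ = 3 × 428 = 1284 mol; O₂ fed = 1284 × 1.494 = 1918 mol.
N₂ fed = 1918 × 79/21 = 7216 mol.
Fuel reacted = 0.732 × 428 → ξ = 313.3 mol.
Outlet (n = n₀ + ν ξ):
  C₂H₅OH: 428 − 1(313.3) = 114.7
  O₂: 1918 − 3(313.3) = 978.4
  N₂: 7216 (inert)
  CO₂: 0 + 2(313.3) = 626.6
  H₂O: 0 + 3(313.3) = 939.9
Dry total = 8936 mol; y_CO₂ (dry) = 626.6 / 8936 = 0.07012.

0.0701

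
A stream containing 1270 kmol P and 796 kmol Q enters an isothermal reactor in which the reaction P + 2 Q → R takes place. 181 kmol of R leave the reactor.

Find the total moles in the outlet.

1700 kmol

For R: n = n₀ + 1ξ → 181 = 0 + 1ξ, giving ξ = 181 kmol.
Outlet amounts (n = n₀ + ν ξ):
  P: 1270 − 1(181) = 1089
  Q: 796 − 2(181) = 434
  R: 0 + 1(181) = 181
Total out = 1089 + 434 + 181 = 1704 kmol.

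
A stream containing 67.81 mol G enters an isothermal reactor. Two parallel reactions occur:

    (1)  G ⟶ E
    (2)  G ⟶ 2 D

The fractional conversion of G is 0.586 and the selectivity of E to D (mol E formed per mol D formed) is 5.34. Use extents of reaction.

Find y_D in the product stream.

0.0955

Conversion of G: G consumed = 0.586 × 67.81 = 39.74 mol = 1ξ₁ + 1ξ₂.
Selectivity: 1ξ₁ / (2ξ₂) = 5.34 → ξ₁ = 10.68 ξ₂.
Substitute: (1·10.68 + 1) ξ₂ = 39.74 → ξ₂ = 3.402 mol, ξ₁ = 36.33 mol.
Outlet amounts (n = n₀ + Σ ν·ξ):
  G: 67.81 − 1(36.33) − 1(3.402) = 28.07
  E: 0 + 1(36.33) = 36.33
  D: 0 + 2(3.402) = 6.804
Total out = 71.21 mol; y_D = 6.804 / 71.21 = 0.09555.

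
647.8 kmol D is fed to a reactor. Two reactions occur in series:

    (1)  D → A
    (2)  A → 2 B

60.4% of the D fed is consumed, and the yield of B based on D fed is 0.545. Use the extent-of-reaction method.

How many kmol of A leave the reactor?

215 kmol

Conversion of D: D consumed = 1ξ₁ = 0.604 × 647.8 → ξ₁ = 391.3 kmol.
Yield of B: 2ξ₂ / 647.8 = 0.545 → ξ₂ = 176.5 kmol.
Outlet amounts (n = n₀ + Σ ν·ξ):
  D: 647.8 − 1(391.3) = 256.5
  A: 0 + 1(391.3) − 1(176.5) = 214.7
  B: 0 + 2(176.5) = 353.1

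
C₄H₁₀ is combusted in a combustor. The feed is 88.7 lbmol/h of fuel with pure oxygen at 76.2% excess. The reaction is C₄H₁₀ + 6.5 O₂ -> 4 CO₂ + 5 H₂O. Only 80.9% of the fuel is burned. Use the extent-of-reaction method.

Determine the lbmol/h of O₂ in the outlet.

Stoichiometric O₂ = 6.5 × 88.7 = 576.6 lbmol/h; O₂ fed = 576.6 × 1.762 = 1016 lbmol/h.
Fuel reacted = 0.809 × 88.7 → ξ = 71.76 lbmol/h.
Outlet (n = n₀ + ν ξ):
  C₄H₁₀: 88.7 − 1(71.76) = 16.94
  O₂: 1016 − 6.5(71.76) = 549.5
  CO₂: 0 + 4(71.76) = 287
  H₂O: 0 + 5(71.76) = 358.8

549 lbmol/h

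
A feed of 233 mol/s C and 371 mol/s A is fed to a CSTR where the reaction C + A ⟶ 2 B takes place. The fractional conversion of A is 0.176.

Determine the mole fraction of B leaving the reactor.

A reacted = 0.176 × 371 = 65.3 mol/s; ν_A = −1, so ξ = 65.3/1 = 65.3 mol/s.
Outlet amounts (n = n₀ + ν ξ):
  C: 233 − 1(65.3) = 167.7
  A: 371 − 1(65.3) = 305.7
  B: 0 + 2(65.3) = 130.6
Total out = 604 mol/s; y_B = 130.6 / 604 = 0.2162.

0.216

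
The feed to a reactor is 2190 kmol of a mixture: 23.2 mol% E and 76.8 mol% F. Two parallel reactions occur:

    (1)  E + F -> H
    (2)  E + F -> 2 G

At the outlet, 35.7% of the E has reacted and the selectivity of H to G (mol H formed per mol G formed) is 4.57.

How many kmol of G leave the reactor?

Conversion of E: E consumed = 0.357 × 508.1 = 181.4 kmol = 1ξ₁ + 1ξ₂.
Selectivity: 1ξ₁ / (2ξ₂) = 4.57 → ξ₁ = 9.14 ξ₂.
Substitute: (1·9.14 + 1) ξ₂ = 181.4 → ξ₂ = 17.89 kmol, ξ₁ = 163.5 kmol.
Outlet amounts (n = n₀ + Σ ν·ξ):
  E: 508.1 − 1(163.5) − 1(17.89) = 326.7
  F: 1682 − 1(163.5) − 1(17.89) = 1501
  H: 0 + 1(163.5) = 163.5
  G: 0 + 2(17.89) = 35.78

35.8 kmol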